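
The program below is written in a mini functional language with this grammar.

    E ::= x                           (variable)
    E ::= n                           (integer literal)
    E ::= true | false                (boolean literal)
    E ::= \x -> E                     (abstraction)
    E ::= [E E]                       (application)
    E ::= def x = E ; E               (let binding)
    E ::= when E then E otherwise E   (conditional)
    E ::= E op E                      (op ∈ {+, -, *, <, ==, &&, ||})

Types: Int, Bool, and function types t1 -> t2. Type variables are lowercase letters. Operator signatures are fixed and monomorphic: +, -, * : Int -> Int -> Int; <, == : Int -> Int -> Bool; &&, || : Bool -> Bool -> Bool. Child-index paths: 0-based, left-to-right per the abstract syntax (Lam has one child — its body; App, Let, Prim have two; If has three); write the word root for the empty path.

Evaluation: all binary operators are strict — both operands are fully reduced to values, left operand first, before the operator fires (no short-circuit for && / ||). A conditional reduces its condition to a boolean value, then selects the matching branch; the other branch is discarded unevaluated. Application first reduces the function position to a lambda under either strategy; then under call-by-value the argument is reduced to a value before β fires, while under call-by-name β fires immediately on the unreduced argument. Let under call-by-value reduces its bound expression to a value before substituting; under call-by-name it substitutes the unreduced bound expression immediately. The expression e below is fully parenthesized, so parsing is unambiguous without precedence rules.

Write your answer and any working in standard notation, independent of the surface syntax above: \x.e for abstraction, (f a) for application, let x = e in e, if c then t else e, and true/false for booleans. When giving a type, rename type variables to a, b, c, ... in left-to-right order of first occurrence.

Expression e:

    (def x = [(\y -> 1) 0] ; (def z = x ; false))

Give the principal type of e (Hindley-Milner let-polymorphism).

Answer: Bool

Derivation:
\y._ : a -> Int
  unify a -> Int ~ Int -> b
  unify a ~ Int
  unify Int ~ b
_ _ : Int
let x : Int
x : Int
let z : Int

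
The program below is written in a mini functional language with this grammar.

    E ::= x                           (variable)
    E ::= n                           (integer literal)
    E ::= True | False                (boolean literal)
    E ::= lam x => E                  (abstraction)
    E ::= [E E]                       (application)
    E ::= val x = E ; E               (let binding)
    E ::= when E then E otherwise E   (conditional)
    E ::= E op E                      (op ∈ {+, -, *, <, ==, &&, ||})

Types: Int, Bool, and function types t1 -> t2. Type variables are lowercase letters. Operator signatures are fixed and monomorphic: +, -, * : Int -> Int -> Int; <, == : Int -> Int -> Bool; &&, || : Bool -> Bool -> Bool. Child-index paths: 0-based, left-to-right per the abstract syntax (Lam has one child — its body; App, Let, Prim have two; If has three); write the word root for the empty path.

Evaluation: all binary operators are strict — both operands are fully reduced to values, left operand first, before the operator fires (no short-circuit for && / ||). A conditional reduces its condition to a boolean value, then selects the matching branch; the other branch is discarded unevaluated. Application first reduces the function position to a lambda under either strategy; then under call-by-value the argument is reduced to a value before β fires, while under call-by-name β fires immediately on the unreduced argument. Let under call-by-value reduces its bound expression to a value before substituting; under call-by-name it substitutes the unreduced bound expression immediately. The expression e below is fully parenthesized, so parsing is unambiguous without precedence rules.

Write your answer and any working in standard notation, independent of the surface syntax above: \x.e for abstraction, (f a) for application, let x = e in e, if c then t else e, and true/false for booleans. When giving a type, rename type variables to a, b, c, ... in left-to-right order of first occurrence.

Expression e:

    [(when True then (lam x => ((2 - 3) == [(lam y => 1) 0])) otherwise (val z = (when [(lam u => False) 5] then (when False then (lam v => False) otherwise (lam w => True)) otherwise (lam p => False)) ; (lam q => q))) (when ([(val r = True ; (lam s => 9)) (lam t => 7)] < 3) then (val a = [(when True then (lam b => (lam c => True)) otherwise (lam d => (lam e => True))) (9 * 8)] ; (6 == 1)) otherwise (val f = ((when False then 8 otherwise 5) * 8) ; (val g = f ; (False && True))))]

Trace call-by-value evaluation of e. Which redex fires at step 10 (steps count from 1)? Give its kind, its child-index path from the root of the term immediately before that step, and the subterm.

Working:
step 0: ((if true then (\x.((2 - 3) == ((\y.1) 0))) else (let z = (if ((\u.false) 5) then (if false then (\v.false) else (\w.true)) else (\p.false)) in (\q.q))) (if (((let r = true in (\s.9)) (\t.7)) < 3) then (let a = ((if true then (\b.(\c.true)) else (\d.(\e.true))) (9 * 8)) in (6 == 1)) else (let f = ((if false then 8 else 5) * 8) in (let g = f in (false && true)))))
step 1: [if@0] ((\x.((2 - 3) == ((\y.1) 0))) (if (((let r = true in (\s.9)) (\t.7)) < 3) then (let a = ((if true then (\b.(\c.true)) else (\d.(\e.true))) (9 * 8)) in (6 == 1)) else (let f = ((if false then 8 else 5) * 8) in (let g = f in (false && true)))))
step 2: [let@1.0.0.0] ((\x.((2 - 3) == ((\y.1) 0))) (if (((\s.9) (\t.7)) < 3) then (let a = ((if true then (\b.(\c.true)) else (\d.(\e.true))) (9 * 8)) in (6 == 1)) else (let f = ((if false then 8 else 5) * 8) in (let g = f in (false && true)))))
step 3: [beta@1.0.0] ((\x.((2 - 3) == ((\y.1) 0))) (if (9 < 3) then (let a = ((if true then (\b.(\c.true)) else (\d.(\e.true))) (9 * 8)) in (6 == 1)) else (let f = ((if false then 8 else 5) * 8) in (let g = f in (false && true)))))
step 4: [delta@1.0] ((\x.((2 - 3) == ((\y.1) 0))) (if false then (let a = ((if true then (\b.(\c.true)) else (\d.(\e.true))) (9 * 8)) in (6 == 1)) else (let f = ((if false then 8 else 5) * 8) in (let g = f in (false && true)))))
step 5: [if@1] ((\x.((2 - 3) == ((\y.1) 0))) (let f = ((if false then 8 else 5) * 8) in (let g = f in (false && true))))
step 6: [if@1.0.0] ((\x.((2 - 3) == ((\y.1) 0))) (let f = (5 * 8) in (let g = f in (false && true))))
step 7: [delta@1.0] ((\x.((2 - 3) == ((\y.1) 0))) (let f = 40 in (let g = f in (false && true))))
step 8: [let@1] ((\x.((2 - 3) == ((\y.1) 0))) (let g = 40 in (false && true)))
step 9: [let@1] ((\x.((2 - 3) == ((\y.1) 0))) (false && true))
step 10: [delta@1] ((\x.((2 - 3) == ((\y.1) 0))) false)

Answer: delta at 1 : (false && true)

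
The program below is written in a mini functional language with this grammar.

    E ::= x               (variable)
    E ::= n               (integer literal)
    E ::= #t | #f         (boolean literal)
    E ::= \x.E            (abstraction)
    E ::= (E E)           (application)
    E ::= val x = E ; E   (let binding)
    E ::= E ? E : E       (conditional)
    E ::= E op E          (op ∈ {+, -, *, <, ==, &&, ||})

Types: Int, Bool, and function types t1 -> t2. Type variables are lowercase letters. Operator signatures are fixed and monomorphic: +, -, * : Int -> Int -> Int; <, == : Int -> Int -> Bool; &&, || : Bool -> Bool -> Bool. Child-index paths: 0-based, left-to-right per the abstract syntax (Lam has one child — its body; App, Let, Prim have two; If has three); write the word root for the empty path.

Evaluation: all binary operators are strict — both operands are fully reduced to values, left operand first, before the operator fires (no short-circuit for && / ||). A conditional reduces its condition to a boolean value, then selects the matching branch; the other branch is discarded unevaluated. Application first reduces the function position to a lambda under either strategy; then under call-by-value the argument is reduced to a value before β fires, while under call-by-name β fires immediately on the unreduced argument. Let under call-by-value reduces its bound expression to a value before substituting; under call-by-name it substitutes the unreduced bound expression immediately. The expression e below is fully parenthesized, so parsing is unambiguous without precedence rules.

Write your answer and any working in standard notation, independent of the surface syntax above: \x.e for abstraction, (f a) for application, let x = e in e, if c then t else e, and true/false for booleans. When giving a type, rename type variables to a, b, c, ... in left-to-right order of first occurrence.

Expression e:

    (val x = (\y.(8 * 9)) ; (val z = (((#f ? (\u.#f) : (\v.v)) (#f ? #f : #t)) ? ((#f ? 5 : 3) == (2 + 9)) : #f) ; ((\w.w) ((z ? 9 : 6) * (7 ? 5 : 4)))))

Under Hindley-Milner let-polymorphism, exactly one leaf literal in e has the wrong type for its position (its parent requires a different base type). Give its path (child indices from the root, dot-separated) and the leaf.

Working:
  unify Int ~ Int
  unify Int ~ Int
\y._ : a -> Int
let x : forall. a -> Int
  unify Bool ~ Bool
\u._ : b -> Bool
v : c
\v._ : c -> c
  unify b -> Bool ~ c -> c
  unify b ~ c
  unify Bool ~ c
  unify Bool ~ Bool
  unify Bool ~ Bool
  unify Bool -> Bool ~ Bool -> d
  unify Bool ~ Bool
  unify Bool ~ d
_ _ : Bool
  unify Bool ~ Bool
  unify Bool ~ Bool
  unify Int ~ Int
  unify Int ~ Int
  unify Int ~ Int
  unify Int ~ Int
  unify Int ~ Int
  unify Bool ~ Bool
let z : Bool
w : e
\w._ : e -> e
z : Bool
  unify Bool ~ Bool
  unify Int ~ Int
  unify Int ~ Int
  unify Int ~ Bool
  FAIL: mismatch Int ~ Bool

Answer: 1.1.1.1.0 : 7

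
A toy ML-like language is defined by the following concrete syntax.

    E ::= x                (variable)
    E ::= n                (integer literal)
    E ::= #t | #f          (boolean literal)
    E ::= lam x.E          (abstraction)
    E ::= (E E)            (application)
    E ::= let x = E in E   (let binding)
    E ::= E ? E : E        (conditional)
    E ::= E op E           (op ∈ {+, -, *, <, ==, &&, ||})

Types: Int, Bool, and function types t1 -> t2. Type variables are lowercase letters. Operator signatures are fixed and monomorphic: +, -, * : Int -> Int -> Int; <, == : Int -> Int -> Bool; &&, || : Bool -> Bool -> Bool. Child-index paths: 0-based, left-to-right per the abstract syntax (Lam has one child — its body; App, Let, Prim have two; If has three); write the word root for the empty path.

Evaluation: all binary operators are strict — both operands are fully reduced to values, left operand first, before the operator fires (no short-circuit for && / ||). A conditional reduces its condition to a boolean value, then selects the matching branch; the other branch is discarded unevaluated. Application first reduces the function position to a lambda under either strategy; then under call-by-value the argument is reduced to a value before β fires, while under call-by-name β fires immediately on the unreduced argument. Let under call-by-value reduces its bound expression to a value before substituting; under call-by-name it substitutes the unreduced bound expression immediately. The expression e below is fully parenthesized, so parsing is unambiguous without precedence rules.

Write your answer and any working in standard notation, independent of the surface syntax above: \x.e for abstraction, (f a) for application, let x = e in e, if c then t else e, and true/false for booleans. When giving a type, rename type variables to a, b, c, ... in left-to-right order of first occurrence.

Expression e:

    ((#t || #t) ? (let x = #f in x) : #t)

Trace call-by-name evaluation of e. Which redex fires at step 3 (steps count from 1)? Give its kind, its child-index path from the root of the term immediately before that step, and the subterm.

Answer: let at root : (let x = false in x)

Working:
step 0: (if (true || true) then (let x = false in x) else true)
step 1: [delta@0] (if true then (let x = false in x) else true)
step 2: [if@root] (let x = false in x)
step 3: [let@root] false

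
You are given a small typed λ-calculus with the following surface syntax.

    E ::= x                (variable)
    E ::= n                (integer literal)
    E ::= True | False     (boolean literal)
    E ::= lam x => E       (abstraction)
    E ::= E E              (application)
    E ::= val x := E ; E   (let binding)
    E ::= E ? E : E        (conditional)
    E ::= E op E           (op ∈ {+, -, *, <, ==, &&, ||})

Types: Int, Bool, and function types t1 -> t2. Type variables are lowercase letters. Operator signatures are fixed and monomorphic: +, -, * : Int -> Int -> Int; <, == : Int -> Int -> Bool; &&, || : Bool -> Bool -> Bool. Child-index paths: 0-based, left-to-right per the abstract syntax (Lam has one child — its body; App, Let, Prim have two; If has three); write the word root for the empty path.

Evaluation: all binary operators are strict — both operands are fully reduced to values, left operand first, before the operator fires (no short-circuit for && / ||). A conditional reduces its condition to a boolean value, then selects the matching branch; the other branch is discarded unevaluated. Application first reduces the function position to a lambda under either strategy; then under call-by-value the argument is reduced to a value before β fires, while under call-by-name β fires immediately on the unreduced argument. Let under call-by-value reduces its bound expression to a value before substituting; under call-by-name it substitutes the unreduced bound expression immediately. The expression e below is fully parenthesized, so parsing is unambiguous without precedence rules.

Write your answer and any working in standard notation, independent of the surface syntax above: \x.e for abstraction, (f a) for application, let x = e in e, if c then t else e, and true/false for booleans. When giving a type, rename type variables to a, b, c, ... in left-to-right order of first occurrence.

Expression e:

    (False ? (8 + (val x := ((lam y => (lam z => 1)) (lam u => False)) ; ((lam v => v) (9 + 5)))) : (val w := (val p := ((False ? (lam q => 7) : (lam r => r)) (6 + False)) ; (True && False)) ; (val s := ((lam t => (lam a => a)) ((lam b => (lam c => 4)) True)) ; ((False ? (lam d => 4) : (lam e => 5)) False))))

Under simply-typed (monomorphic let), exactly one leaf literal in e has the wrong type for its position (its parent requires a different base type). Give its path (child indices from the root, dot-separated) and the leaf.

Answer: 2.0.0.1.1 : false

Trace:
  unify Bool ~ Bool
  unify Int ~ Int
\z._ : b -> Int
\y._ : a -> b -> Int
\u._ : c -> Bool
  unify a -> b -> Int ~ (c -> Bool) -> d
  unify a ~ c -> Bool
  unify b -> Int ~ d
_ _ : b -> Int
let x : b -> Int
v : e
\v._ : e -> e
  unify Int ~ Int
  unify Int ~ Int
  unify e -> e ~ Int -> f
  unify e ~ Int
  unify Int ~ f
_ _ : Int
  unify Int ~ Int
  unify Bool ~ Bool
\q._ : g -> Int
r : h
\r._ : h -> h
  unify g -> Int ~ h -> h
  unify g ~ h
  unify Int ~ h
  unify Int ~ Int
  unify Bool ~ Int
  FAIL: mismatch Bool ~ Int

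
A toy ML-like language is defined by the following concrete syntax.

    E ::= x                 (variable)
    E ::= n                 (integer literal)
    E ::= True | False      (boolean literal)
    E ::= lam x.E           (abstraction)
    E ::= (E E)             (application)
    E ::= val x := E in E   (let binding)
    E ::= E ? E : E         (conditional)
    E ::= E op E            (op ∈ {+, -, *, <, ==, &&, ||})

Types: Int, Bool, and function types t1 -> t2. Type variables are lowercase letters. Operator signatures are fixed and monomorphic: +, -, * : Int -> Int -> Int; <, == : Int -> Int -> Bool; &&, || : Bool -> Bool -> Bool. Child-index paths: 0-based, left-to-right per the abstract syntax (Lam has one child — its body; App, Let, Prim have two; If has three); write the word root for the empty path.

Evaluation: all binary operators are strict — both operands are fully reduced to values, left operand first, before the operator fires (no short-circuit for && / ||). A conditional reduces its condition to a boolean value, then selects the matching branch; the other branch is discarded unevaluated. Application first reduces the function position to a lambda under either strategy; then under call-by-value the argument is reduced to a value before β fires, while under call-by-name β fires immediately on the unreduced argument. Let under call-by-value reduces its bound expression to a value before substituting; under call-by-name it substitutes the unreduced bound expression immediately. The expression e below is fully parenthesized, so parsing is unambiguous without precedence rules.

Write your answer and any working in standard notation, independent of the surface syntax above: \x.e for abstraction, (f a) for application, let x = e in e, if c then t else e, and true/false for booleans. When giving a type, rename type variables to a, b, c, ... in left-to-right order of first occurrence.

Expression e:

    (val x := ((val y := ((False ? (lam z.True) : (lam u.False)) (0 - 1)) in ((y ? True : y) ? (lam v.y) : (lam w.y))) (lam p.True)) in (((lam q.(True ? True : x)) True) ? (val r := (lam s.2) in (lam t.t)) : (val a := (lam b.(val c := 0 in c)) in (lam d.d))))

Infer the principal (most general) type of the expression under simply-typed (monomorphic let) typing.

Working:
  unify Bool ~ Bool
\z._ : a -> Bool
\u._ : b -> Bool
  unify a -> Bool ~ b -> Bool
  unify a ~ b
  unify Bool ~ Bool
  unify Int ~ Int
  unify Int ~ Int
  unify b -> Bool ~ Int -> c
  unify b ~ Int
  unify Bool ~ c
_ _ : Bool
let y : Bool
y : Bool
  unify Bool ~ Bool
y : Bool
  unify Bool ~ Bool
  unify Bool ~ Bool
y : Bool
\v._ : d -> Bool
y : Bool
\w._ : e -> Bool
  unify d -> Bool ~ e -> Bool
  unify d ~ e
  unify Bool ~ Bool
\p._ : f -> Bool
  unify e -> Bool ~ (f -> Bool) -> g
  unify e ~ f -> Bool
  unify Bool ~ g
_ _ : Bool
let x : Bool
  unify Bool ~ Bool
x : Bool
  unify Bool ~ Bool
\q._ : h -> Bool
  unify h -> Bool ~ Bool -> i
  unify h ~ Bool
  unify Bool ~ i
_ _ : Bool
  unify Bool ~ Bool
\s._ : j -> Int
let r : j -> Int
t : k
\t._ : k -> k
let c : Int
c : Int
\b._ : l -> Int
let a : l -> Int
d : m
\d._ : m -> m
  unify k -> k ~ m -> m
  unify k ~ m
  unify m ~ m

Answer: a -> a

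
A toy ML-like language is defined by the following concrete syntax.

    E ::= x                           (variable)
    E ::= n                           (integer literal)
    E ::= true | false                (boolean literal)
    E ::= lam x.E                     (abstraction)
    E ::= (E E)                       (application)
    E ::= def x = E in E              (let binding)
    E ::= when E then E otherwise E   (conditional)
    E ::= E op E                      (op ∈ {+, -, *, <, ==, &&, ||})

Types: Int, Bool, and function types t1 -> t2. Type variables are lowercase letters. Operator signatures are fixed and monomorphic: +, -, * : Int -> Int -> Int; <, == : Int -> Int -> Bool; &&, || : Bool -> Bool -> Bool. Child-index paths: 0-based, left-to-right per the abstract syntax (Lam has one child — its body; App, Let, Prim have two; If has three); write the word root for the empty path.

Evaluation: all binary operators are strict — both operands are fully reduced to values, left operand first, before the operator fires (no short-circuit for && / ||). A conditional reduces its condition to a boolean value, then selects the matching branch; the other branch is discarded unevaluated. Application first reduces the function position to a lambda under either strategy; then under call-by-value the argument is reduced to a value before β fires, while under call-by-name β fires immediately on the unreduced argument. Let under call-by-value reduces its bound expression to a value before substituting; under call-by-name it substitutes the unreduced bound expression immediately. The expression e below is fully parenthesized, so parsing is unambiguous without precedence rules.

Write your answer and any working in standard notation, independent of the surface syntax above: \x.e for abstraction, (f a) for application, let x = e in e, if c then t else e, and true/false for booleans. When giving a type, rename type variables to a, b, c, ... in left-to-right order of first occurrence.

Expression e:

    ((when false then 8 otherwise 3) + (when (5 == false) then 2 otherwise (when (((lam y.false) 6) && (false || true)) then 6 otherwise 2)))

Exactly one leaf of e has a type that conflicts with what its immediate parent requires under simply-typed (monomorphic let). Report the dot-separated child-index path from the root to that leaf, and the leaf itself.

Trace:
  unify Bool ~ Bool
  unify Int ~ Int
  unify Int ~ Int
  unify Int ~ Int
  unify Bool ~ Int
  FAIL: mismatch Bool ~ Int

Answer: 1.0.1 : false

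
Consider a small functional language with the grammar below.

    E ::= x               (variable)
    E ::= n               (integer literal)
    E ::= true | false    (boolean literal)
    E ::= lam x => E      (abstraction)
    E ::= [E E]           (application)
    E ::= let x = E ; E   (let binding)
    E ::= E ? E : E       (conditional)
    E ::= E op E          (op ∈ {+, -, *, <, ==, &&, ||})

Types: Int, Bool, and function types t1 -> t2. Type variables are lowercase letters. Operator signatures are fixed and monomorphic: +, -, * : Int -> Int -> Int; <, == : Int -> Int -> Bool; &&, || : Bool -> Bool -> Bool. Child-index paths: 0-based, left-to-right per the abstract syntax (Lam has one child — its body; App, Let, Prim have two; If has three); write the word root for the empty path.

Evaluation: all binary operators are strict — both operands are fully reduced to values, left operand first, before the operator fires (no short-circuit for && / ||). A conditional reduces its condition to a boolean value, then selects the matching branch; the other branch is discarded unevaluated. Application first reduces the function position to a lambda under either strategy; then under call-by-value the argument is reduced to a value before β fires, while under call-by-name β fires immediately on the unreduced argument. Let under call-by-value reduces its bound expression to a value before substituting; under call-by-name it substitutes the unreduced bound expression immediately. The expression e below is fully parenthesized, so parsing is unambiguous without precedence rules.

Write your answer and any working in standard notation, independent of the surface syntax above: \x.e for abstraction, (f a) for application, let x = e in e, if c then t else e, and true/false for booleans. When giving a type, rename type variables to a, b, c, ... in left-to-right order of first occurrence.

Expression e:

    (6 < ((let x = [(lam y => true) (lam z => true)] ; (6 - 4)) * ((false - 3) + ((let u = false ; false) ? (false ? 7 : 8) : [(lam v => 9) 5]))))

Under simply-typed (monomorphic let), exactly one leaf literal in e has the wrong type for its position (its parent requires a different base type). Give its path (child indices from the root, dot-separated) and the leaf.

Answer: 1.1.0.0 : false

Working:
  unify Int ~ Int
\y._ : a -> Bool
\z._ : b -> Bool
  unify a -> Bool ~ (b -> Bool) -> c
  unify a ~ b -> Bool
  unify Bool ~ c
_ _ : Bool
let x : Bool
  unify Int ~ Int
  unify Int ~ Int
  unify Int ~ Int
  unify Bool ~ Int
  FAIL: mismatch Bool ~ Int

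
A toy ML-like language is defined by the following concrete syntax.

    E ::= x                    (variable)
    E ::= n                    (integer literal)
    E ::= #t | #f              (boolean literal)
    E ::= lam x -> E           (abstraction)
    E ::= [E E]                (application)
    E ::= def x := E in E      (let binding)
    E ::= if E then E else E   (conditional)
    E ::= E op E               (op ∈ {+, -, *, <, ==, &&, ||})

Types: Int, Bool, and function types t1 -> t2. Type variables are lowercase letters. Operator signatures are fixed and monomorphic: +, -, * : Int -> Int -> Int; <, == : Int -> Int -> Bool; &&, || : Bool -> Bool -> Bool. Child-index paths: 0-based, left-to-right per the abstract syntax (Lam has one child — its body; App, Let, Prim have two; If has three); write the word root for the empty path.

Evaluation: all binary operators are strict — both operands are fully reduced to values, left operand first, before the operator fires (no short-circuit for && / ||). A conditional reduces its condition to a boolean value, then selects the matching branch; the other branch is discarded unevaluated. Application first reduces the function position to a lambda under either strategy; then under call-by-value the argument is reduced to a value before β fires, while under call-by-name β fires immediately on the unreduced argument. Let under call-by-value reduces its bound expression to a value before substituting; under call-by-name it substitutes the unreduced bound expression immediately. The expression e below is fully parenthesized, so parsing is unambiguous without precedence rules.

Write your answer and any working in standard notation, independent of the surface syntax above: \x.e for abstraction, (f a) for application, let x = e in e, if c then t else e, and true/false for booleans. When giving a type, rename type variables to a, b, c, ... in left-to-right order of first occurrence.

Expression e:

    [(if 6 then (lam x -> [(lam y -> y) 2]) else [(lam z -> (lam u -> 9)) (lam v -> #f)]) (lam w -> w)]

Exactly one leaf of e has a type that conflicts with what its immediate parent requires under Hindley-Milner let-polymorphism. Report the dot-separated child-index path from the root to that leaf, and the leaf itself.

Answer: 0.0 : 6

Trace:
  unify Int ~ Bool
  FAIL: mismatch Int ~ Bool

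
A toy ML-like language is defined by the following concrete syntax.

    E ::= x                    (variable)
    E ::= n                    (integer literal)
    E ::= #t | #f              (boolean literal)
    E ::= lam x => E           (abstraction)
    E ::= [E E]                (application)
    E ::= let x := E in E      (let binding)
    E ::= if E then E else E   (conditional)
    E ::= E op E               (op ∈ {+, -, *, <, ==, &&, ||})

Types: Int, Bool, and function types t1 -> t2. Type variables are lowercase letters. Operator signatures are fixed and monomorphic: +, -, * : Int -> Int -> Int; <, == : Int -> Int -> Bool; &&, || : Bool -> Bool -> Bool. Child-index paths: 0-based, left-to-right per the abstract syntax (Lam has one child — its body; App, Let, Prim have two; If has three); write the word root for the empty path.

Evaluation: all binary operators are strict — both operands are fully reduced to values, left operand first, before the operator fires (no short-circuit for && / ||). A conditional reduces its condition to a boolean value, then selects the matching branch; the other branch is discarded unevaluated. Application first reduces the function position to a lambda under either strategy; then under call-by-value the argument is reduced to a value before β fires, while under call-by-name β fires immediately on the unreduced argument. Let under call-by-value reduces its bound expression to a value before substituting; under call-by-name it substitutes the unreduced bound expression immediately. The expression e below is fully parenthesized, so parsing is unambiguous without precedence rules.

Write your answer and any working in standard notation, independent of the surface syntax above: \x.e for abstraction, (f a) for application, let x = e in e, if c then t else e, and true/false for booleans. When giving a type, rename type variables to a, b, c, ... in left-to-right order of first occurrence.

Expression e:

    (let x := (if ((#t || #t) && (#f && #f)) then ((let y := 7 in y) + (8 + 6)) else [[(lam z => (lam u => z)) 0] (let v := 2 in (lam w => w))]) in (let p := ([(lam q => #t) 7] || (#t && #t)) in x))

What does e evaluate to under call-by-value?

Answer: 0

Trace:
step 0: (let x = (if ((true || true) && (false && false)) then ((let y = 7 in y) + (8 + 6)) else (((\z.(\u.z)) 0) (let v = 2 in (\w.w)))) in (let p = (((\q.true) 7) || (true && true)) in x))
step 1: [delta@0.0.0] (let x = (if (true && (false && false)) then ((let y = 7 in y) + (8 + 6)) else (((\z.(\u.z)) 0) (let v = 2 in (\w.w)))) in (let p = (((\q.true) 7) || (true && true)) in x))
step 2: [delta@0.0.1] (let x = (if (true && false) then ((let y = 7 in y) + (8 + 6)) else (((\z.(\u.z)) 0) (let v = 2 in (\w.w)))) in (let p = (((\q.true) 7) || (true && true)) in x))
step 3: [delta@0.0] (let x = (if false then ((let y = 7 in y) + (8 + 6)) else (((\z.(\u.z)) 0) (let v = 2 in (\w.w)))) in (let p = (((\q.true) 7) || (true && true)) in x))
step 4: [if@0] (let x = (((\z.(\u.z)) 0) (let v = 2 in (\w.w))) in (let p = (((\q.true) 7) || (true && true)) in x))
step 5: [beta@0.0] (let x = ((\u.0) (let v = 2 in (\w.w))) in (let p = (((\q.true) 7) || (true && true)) in x))
step 6: [let@0.1] (let x = ((\u.0) (\w.w)) in (let p = (((\q.true) 7) || (true && true)) in x))
step 7: [beta@0] (let x = 0 in (let p = (((\q.true) 7) || (true && true)) in x))
step 8: [let@root] (let p = (((\q.true) 7) || (true && true)) in 0)
step 9: [beta@0.0] (let p = (true || (true && true)) in 0)
step 10: [delta@0.1] (let p = (true || true) in 0)
step 11: [delta@0] (let p = true in 0)
step 12: [let@root] 0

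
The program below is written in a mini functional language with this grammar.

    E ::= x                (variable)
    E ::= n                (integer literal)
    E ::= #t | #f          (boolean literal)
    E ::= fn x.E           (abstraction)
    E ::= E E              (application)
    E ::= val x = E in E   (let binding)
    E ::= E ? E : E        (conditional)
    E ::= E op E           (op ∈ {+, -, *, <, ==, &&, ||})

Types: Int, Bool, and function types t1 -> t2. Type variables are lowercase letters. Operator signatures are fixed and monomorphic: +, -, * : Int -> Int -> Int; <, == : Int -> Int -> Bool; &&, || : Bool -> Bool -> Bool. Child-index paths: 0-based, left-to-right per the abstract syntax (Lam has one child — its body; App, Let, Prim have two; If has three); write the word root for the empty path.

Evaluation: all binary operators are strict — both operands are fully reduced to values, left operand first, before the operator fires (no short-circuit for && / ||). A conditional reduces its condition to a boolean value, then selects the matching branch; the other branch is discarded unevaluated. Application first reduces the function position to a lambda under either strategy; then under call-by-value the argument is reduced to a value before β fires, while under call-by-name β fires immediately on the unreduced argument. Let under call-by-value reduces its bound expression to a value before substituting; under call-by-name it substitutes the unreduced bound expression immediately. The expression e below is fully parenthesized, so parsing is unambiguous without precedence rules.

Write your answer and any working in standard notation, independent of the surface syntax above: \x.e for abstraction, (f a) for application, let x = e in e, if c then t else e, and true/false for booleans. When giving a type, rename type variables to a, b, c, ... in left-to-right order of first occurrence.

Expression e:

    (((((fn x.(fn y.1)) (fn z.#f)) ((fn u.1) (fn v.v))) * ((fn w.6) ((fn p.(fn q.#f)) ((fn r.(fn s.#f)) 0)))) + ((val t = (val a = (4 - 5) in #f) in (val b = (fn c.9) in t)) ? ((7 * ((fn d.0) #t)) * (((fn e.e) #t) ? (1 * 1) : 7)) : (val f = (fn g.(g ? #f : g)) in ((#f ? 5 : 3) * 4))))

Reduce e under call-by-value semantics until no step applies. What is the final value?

Answer: 18

Working:
step 0: (((((\x.(\y.1)) (\z.false)) ((\u.1) (\v.v))) * ((\w.6) ((\p.(\q.false)) ((\r.(\s.false)) 0)))) + (if (let t = (let a = (4 - 5) in false) in (let b = (\c.9) in t)) then ((7 * ((\d.0) true)) * (if ((\e.e) true) then (1 * 1) else 7)) else (let f = (\g.(if g then false else g)) in ((if false then 5 else 3) * 4))))
step 1: [beta@0.0.0] ((((\y.1) ((\u.1) (\v.v))) * ((\w.6) ((\p.(\q.false)) ((\r.(\s.false)) 0)))) + (if (let t = (let a = (4 - 5) in false) in (let b = (\c.9) in t)) then ((7 * ((\d.0) true)) * (if ((\e.e) true) then (1 * 1) else 7)) else (let f = (\g.(if g then false else g)) in ((if false then 5 else 3) * 4))))
step 2: [beta@0.0.1] ((((\y.1) 1) * ((\w.6) ((\p.(\q.false)) ((\r.(\s.false)) 0)))) + (if (let t = (let a = (4 - 5) in false) in (let b = (\c.9) in t)) then ((7 * ((\d.0) true)) * (if ((\e.e) true) then (1 * 1) else 7)) else (let f = (\g.(if g then false else g)) in ((if false then 5 else 3) * 4))))
step 3: [beta@0.0] ((1 * ((\w.6) ((\p.(\q.false)) ((\r.(\s.false)) 0)))) + (if (let t = (let a = (4 - 5) in false) in (let b = (\c.9) in t)) then ((7 * ((\d.0) true)) * (if ((\e.e) true) then (1 * 1) else 7)) else (let f = (\g.(if g then false else g)) in ((if false then 5 else 3) * 4))))
step 4: [beta@0.1.1.1] ((1 * ((\w.6) ((\p.(\q.false)) (\s.false)))) + (if (let t = (let a = (4 - 5) in false) in (let b = (\c.9) in t)) then ((7 * ((\d.0) true)) * (if ((\e.e) true) then (1 * 1) else 7)) else (let f = (\g.(if g then false else g)) in ((if false then 5 else 3) * 4))))
step 5: [beta@0.1.1] ((1 * ((\w.6) (\q.false))) + (if (let t = (let a = (4 - 5) in false) in (let b = (\c.9) in t)) then ((7 * ((\d.0) true)) * (if ((\e.e) true) then (1 * 1) else 7)) else (let f = (\g.(if g then false else g)) in ((if false then 5 else 3) * 4))))
step 6: [beta@0.1] ((1 * 6) + (if (let t = (let a = (4 - 5) in false) in (let b = (\c.9) in t)) then ((7 * ((\d.0) true)) * (if ((\e.e) true) then (1 * 1) else 7)) else (let f = (\g.(if g then false else g)) in ((if false then 5 else 3) * 4))))
step 7: [delta@0] (6 + (if (let t = (let a = (4 - 5) in false) in (let b = (\c.9) in t)) then ((7 * ((\d.0) true)) * (if ((\e.e) true) then (1 * 1) else 7)) else (let f = (\g.(if g then false else g)) in ((if false then 5 else 3) * 4))))
step 8: [delta@1.0.0.0] (6 + (if (let t = (let a = -1 in false) in (let b = (\c.9) in t)) then ((7 * ((\d.0) true)) * (if ((\e.e) true) then (1 * 1) else 7)) else (let f = (\g.(if g then false else g)) in ((if false then 5 else 3) * 4))))
step 9: [let@1.0.0] (6 + (if (let t = false in (let b = (\c.9) in t)) then ((7 * ((\d.0) true)) * (if ((\e.e) true) then (1 * 1) else 7)) else (let f = (\g.(if g then false else g)) in ((if false then 5 else 3) * 4))))
step 10: [let@1.0] (6 + (if (let b = (\c.9) in false) then ((7 * ((\d.0) true)) * (if ((\e.e) true) then (1 * 1) else 7)) else (let f = (\g.(if g then false else g)) in ((if false then 5 else 3) * 4))))
step 11: [let@1.0] (6 + (if false then ((7 * ((\d.0) true)) * (if ((\e.e) true) then (1 * 1) else 7)) else (let f = (\g.(if g then false else g)) in ((if false then 5 else 3) * 4))))
step 12: [if@1] (6 + (let f = (\g.(if g then false else g)) in ((if false then 5 else 3) * 4)))
step 13: [let@1] (6 + ((if false then 5 else 3) * 4))
step 14: [if@1.0] (6 + (3 * 4))
step 15: [delta@1] (6 + 12)
step 16: [delta@root] 18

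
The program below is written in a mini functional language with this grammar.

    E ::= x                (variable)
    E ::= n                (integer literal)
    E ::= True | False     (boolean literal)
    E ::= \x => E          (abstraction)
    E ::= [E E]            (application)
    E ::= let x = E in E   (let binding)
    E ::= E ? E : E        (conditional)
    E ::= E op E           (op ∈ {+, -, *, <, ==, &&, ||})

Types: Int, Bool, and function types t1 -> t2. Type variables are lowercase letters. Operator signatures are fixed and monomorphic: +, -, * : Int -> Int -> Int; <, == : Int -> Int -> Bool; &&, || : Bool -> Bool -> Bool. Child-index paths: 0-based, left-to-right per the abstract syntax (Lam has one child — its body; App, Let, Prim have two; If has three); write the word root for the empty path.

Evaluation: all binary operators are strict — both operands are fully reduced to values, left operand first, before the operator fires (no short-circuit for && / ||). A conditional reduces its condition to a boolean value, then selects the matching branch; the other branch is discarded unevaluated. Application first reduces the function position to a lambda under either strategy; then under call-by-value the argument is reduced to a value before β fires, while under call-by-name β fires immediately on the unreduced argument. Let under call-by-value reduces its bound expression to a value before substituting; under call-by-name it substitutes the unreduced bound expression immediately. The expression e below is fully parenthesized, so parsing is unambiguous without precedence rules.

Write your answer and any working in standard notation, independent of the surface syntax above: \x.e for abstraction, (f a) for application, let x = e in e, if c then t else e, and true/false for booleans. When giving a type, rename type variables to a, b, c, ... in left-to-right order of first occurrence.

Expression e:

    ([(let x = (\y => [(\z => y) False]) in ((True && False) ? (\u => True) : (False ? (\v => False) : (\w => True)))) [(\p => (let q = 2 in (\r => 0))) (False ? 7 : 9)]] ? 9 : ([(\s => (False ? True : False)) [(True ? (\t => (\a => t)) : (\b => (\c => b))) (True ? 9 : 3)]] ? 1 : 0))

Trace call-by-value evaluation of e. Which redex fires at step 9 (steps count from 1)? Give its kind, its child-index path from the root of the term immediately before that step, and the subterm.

Answer: if at root : (if true then 9 else (if ((\s.(if false then true else false)) ((if true then (\t.(\a.t)) else (\b.(\c.b))) (if true then 9 else 3))) then 1 else 0))

Working:
step 0: (if ((let x = (\y.((\z.y) false)) in (if (true && false) then (\u.true) else (if false then (\v.false) else (\w.true)))) ((\p.(let q = 2 in (\r.0))) (if false then 7 else 9))) then 9 else (if ((\s.(if false then true else false)) ((if true then (\t.(\a.t)) else (\b.(\c.b))) (if true then 9 else 3))) then 1 else 0))
step 1: [let@0.0] (if ((if (true && false) then (\u.true) else (if false then (\v.false) else (\w.true))) ((\p.(let q = 2 in (\r.0))) (if false then 7 else 9))) then 9 else (if ((\s.(if false then true else false)) ((if true then (\t.(\a.t)) else (\b.(\c.b))) (if true then 9 else 3))) then 1 else 0))
step 2: [delta@0.0.0] (if ((if false then (\u.true) else (if false then (\v.false) else (\w.true))) ((\p.(let q = 2 in (\r.0))) (if false then 7 else 9))) then 9 else (if ((\s.(if false then true else false)) ((if true then (\t.(\a.t)) else (\b.(\c.b))) (if true then 9 else 3))) then 1 else 0))
step 3: [if@0.0] (if ((if false then (\v.false) else (\w.true)) ((\p.(let q = 2 in (\r.0))) (if false then 7 else 9))) then 9 else (if ((\s.(if false then true else false)) ((if true then (\t.(\a.t)) else (\b.(\c.b))) (if true then 9 else 3))) then 1 else 0))
step 4: [if@0.0] (if ((\w.true) ((\p.(let q = 2 in (\r.0))) (if false then 7 else 9))) then 9 else (if ((\s.(if false then true else false)) ((if true then (\t.(\a.t)) else (\b.(\c.b))) (if true then 9 else 3))) then 1 else 0))
step 5: [if@0.1.1] (if ((\w.true) ((\p.(let q = 2 in (\r.0))) 9)) then 9 else (if ((\s.(if false then true else false)) ((if true then (\t.(\a.t)) else (\b.(\c.b))) (if true then 9 else 3))) then 1 else 0))
step 6: [beta@0.1] (if ((\w.true) (let q = 2 in (\r.0))) then 9 else (if ((\s.(if false then true else false)) ((if true then (\t.(\a.t)) else (\b.(\c.b))) (if true then 9 else 3))) then 1 else 0))
step 7: [let@0.1] (if ((\w.true) (\r.0)) then 9 else (if ((\s.(if false then true else false)) ((if true then (\t.(\a.t)) else (\b.(\c.b))) (if true then 9 else 3))) then 1 else 0))
step 8: [beta@0] (if true then 9 else (if ((\s.(if false then true else false)) ((if true then (\t.(\a.t)) else (\b.(\c.b))) (if true then 9 else 3))) then 1 else 0))
step 9: [if@root] 9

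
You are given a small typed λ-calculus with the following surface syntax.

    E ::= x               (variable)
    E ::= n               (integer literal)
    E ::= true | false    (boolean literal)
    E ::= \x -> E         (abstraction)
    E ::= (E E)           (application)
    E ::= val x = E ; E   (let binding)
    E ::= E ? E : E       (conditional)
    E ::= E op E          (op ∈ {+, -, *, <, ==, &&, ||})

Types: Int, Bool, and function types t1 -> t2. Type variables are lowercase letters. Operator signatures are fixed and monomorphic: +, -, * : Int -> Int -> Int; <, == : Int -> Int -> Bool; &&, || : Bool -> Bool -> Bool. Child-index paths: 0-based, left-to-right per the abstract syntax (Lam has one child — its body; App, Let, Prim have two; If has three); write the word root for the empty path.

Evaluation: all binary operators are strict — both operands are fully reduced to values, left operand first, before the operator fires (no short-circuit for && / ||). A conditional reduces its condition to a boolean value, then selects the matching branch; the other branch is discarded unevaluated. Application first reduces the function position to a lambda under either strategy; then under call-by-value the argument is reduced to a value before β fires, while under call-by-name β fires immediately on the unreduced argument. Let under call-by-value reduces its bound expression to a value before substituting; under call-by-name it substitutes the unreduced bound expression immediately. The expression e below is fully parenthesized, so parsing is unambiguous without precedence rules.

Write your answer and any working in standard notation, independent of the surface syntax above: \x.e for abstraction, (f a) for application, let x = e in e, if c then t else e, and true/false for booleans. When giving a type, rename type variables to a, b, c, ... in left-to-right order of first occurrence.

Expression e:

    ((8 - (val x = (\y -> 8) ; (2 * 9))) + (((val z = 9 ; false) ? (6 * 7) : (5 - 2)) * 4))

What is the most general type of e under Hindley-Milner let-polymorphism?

Working:
  unify Int ~ Int
\y._ : a -> Int
let x : forall. a -> Int
  unify Int ~ Int
  unify Int ~ Int
  unify Int ~ Int
  unify Int ~ Int
let z : Int
  unify Bool ~ Bool
  unify Int ~ Int
  unify Int ~ Int
  unify Int ~ Int
  unify Int ~ Int
  unify Int ~ Int
  unify Int ~ Int
  unify Int ~ Int
  unify Int ~ Int

Answer: Int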